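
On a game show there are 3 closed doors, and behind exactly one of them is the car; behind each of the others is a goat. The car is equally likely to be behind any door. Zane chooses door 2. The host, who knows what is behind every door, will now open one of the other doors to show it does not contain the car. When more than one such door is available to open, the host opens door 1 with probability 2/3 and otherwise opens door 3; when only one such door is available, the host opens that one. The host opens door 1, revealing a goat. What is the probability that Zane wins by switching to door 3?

3/5

Apply Bayes' rule, conditioning on where the car actually is.
If it is behind door 1 (prior 1/3): the host opened door 1, so this case is ruled out; weight (1/3)·0 = 0.
If it is behind door 2 (prior 1/3): door 1 is available, opened with probability 2/3; weight (1/3)·(2/3) = 2/9.
If it is behind door 3 (prior 1/3): only door 1 is available, probability 1; weight (1/3)·1 = 1/3.
The weights sum to 5/9.
So P(the car behind door 3 | the host opened door 1) = (1/3) / (5/9) = 3/5.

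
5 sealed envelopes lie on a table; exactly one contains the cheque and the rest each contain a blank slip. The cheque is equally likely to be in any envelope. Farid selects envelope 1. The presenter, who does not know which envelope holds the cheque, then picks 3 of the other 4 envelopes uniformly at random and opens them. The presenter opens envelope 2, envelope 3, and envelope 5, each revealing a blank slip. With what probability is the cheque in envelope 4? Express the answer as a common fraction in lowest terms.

Apply Bayes' rule, conditioning on where the cheque actually is.
If it is in either of envelopes 1 and 4 (prior 1/5 each): the presenter picks exactly this set with probability 1/4 regardless, and none is the prize; weight (1/5)·(1/4) = 1/20 each.
If it is in any of envelopes 2, 3, and 5 (prior 1/5 each): that envelope was opened and seen not to hold the prize — ruled out; weight (1/5)·0 = 0 each.
The weights sum to 1/10.
So P(the cheque in envelope 4 | the presenter opened envelope 2, envelope 3, and envelope 5) = (1/20) / (1/10) = 1/2.

1/2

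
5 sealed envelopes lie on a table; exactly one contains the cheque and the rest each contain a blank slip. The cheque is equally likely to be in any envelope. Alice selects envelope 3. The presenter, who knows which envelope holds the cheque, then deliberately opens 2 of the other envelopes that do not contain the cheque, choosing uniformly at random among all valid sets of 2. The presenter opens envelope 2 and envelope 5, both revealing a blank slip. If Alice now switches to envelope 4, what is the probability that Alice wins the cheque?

Condition on the true location of the cheque.
If it is in either of envelopes 1 and 4 (prior 1/5 each): the presenter has 3 equally likely choices, so probability 1/3; weight (1/5)·(1/3) = 1/15 each.
If it is in either of envelopes 2 and 5 (prior 1/5 each): that envelope was opened and seen not to hold the prize — ruled out; weight (1/5)·0 = 0 each.
If it is in envelope 3 (prior 1/5): the presenter has 6 equally likely choices, so probability 1/6; weight (1/5)·(1/6) = 1/30.
The weights sum to 1/6.
So P(the cheque in envelope 4 | the presenter opened envelope 2 and envelope 5) = (1/15) / (1/6) = 2/5.

2/5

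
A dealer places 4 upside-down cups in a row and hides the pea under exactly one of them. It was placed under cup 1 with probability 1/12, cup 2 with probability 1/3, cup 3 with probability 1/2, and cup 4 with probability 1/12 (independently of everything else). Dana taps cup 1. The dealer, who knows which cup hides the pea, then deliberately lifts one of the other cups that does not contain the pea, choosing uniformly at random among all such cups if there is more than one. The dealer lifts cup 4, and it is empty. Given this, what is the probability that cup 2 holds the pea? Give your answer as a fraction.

3/8

Apply Bayes' rule, conditioning on where the pea actually is.
If it is under cup 1 (prior 1/12): the dealer has 3 equally likely choices, so probability 1/3; weight (1/12)·(1/3) = 1/36.
If it is under cup 2 (prior 1/3): the dealer has 2 equally likely choices, so probability 1/2; weight (1/3)·(1/2) = 1/6.
If it is under cup 3 (prior 1/2): the dealer has 2 equally likely choices, so probability 1/2; weight (1/2)·(1/2) = 1/4.
If it is under cup 4 (prior 1/12): the dealer opened cup 4, so this case is ruled out; weight (1/12)·0 = 0.
The weights sum to 4/9.
So P(the pea under cup 2 | the dealer opened cup 4) = (1/6) / (4/9) = 3/8.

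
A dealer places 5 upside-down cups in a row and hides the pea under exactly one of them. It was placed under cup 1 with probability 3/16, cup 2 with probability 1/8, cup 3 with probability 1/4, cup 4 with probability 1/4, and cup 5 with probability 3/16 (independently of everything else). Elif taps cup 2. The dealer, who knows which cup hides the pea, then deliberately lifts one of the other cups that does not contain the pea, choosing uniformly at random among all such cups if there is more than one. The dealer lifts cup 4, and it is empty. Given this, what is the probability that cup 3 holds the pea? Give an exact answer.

Consider each possible location of the pea in turn.
If it is under either of cups 1 and 5 (prior 3/16 each): the dealer has 3 equally likely choices, so probability 1/3; weight (3/16)·(1/3) = 1/16 each.
If it is under cup 2 (prior 1/8): the dealer has 4 equally likely choices, so probability 1/4; weight (1/8)·(1/4) = 1/32.
If it is under cup 3 (prior 1/4): the dealer has 3 equally likely choices, so probability 1/3; weight (1/4)·(1/3) = 1/12.
If it is under cup 4 (prior 1/4): the dealer opened cup 4, so this case is ruled out; weight (1/4)·0 = 0.
The weights sum to 23/96.
So P(the pea under cup 3 | the dealer opened cup 4) = (1/12) / (23/96) = 8/23.

8/23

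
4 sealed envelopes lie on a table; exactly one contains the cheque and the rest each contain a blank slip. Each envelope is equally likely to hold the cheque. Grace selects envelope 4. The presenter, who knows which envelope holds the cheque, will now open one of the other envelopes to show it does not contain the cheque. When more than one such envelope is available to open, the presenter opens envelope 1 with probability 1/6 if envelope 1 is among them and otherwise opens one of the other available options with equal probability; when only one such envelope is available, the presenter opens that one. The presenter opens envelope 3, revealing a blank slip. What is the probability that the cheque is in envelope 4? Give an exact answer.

5/21

Condition on the true location of the cheque.
If it is in envelope 1 (prior 1/4): envelope 1 holds the prize so is unavailable; the presenter chooses uniformly among the 2 others, probability 1/2; weight (1/4)·(1/2) = 1/8.
If it is in envelope 2 (prior 1/4): envelope 1 is available but not opened, probability 5/6; weight (1/4)·(5/6) = 5/24.
If it is in envelope 3 (prior 1/4): the presenter opened envelope 3, so this case is ruled out; weight (1/4)·0 = 0.
If it is in envelope 4 (prior 1/4): envelope 1 is available but not opened; envelope 3 gets probability (1 − 1/6)/2 = 5/12; weight (1/4)·(5/12) = 5/48.
The weights sum to 7/16.
So P(the cheque in envelope 4 | the presenter opened envelope 3) = (5/48) / (7/16) = 5/21.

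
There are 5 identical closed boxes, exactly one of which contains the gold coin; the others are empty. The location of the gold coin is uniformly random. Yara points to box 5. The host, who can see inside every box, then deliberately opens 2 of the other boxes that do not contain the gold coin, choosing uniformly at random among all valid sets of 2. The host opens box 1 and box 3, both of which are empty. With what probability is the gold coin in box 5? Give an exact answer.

Apply Bayes' rule, conditioning on where the gold coin actually is.
If it is in either of boxes 1 and 3 (prior 1/5 each): that box was opened and seen not to hold the prize — ruled out; weight (1/5)·0 = 0 each.
If it is in either of boxes 2 and 4 (prior 1/5 each): the host has 3 equally likely choices, so probability 1/3; weight (1/5)·(1/3) = 1/15 each.
If it is in box 5 (prior 1/5): the host has 6 equally likely choices, so probability 1/6; weight (1/5)·(1/6) = 1/30.
The weights sum to 1/6.
So P(the gold coin in box 5 | the host opened box 1 and box 3) = (1/30) / (1/6) = 1/5.

1/5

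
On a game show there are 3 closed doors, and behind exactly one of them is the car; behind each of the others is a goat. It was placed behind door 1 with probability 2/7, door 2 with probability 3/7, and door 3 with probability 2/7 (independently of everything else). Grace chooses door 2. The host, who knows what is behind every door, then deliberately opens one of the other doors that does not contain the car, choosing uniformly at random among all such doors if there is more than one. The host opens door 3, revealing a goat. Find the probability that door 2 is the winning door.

Apply Bayes' rule, conditioning on where the car actually is.
If it is behind door 1 (prior 2/7): the host has no choice, probability 1; weight (2/7)·1 = 2/7.
If it is behind door 2 (prior 3/7): the host has 2 equally likely choices, so probability 1/2; weight (3/7)·(1/2) = 3/14.
If it is behind door 3 (prior 2/7): the host opened door 3, so this case is ruled out; weight (2/7)·0 = 0.
The weights sum to 1/2.
So P(the car behind door 2 | the host opened door 3) = (3/14) / (1/2) = 3/7.

3/7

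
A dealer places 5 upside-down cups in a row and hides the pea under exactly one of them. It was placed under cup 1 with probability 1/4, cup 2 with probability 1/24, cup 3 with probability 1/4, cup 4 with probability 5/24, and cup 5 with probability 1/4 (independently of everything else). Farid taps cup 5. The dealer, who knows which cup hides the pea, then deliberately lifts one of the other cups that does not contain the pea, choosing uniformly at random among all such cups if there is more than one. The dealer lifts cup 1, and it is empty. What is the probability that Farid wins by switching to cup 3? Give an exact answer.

Consider each possible location of the pea in turn.
If it is under cup 1 (prior 1/4): the dealer opened cup 1, so this case is ruled out; weight (1/4)·0 = 0.
If it is under cup 2 (prior 1/24): the dealer has 3 equally likely choices, so probability 1/3; weight (1/24)·(1/3) = 1/72.
If it is under cup 3 (prior 1/4): the dealer has 3 equally likely choices, so probability 1/3; weight (1/4)·(1/3) = 1/12.
If it is under cup 4 (prior 5/24): the dealer has 3 equally likely choices, so probability 1/3; weight (5/24)·(1/3) = 5/72.
If it is under cup 5 (prior 1/4): the dealer has 4 equally likely choices, so probability 1/4; weight (1/4)·(1/4) = 1/16.
The weights sum to 11/48.
So P(the pea under cup 3 | the dealer opened cup 1) = (1/12) / (11/48) = 4/11.

4/11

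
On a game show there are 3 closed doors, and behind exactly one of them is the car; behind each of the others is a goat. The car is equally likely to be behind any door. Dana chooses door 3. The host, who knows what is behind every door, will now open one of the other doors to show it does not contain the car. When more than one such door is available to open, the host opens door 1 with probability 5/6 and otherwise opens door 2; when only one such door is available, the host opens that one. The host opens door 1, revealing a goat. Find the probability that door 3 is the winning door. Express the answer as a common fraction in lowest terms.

5/11

Apply Bayes' rule, conditioning on where the car actually is.
If it is behind door 1 (prior 1/3): the host opened door 1, so this case is ruled out; weight (1/3)·0 = 0.
If it is behind door 2 (prior 1/3): only door 1 is available, probability 1; weight (1/3)·1 = 1/3.
If it is behind door 3 (prior 1/3): door 1 is available, opened with probability 5/6; weight (1/3)·(5/6) = 5/18.
The weights sum to 11/18.
So P(the car behind door 3 | the host opened door 1) = (5/18) / (11/18) = 5/11.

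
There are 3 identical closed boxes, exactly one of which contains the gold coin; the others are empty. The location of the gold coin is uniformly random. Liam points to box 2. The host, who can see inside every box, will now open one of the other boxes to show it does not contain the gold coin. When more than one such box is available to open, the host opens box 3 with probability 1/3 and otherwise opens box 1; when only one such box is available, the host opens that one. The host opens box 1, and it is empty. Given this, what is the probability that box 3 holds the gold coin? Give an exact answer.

Consider each possible location of the gold coin in turn.
If it is in box 1 (prior 1/3): the host opened box 1, so this case is ruled out; weight (1/3)·0 = 0.
If it is in box 2 (prior 1/3): box 3 is available but not opened, probability 2/3; weight (1/3)·(2/3) = 2/9.
If it is in box 3 (prior 1/3): only box 1 is available, probability 1; weight (1/3)·1 = 1/3.
The weights sum to 5/9.
So P(the gold coin in box 3 | the host opened box 1) = (1/3) / (5/9) = 3/5.

3/5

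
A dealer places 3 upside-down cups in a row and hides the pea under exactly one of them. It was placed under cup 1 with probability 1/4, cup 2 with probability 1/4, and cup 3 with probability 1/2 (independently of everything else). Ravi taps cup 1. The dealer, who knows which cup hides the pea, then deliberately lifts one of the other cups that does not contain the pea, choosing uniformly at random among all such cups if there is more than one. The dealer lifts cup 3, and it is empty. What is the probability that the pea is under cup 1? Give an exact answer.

Condition on the true location of the pea.
If it is under cup 1 (prior 1/4): the dealer has 2 equally likely choices, so probability 1/2; weight (1/4)·(1/2) = 1/8.
If it is under cup 2 (prior 1/4): the dealer has no choice, probability 1; weight (1/4)·1 = 1/4.
If it is under cup 3 (prior 1/2): the dealer opened cup 3, so this case is ruled out; weight (1/2)·0 = 0.
The weights sum to 3/8.
So P(the pea under cup 1 | the dealer opened cup 3) = (1/8) / (3/8) = 1/3.

1/3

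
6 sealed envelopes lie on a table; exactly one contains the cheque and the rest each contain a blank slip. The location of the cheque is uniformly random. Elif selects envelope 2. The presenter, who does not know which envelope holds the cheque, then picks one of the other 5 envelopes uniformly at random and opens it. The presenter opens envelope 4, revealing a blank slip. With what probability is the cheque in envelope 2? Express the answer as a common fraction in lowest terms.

Condition on the true location of the cheque.
If it is in any of envelopes 1, 2, 3, 5, and 6 (prior 1/6 each): the presenter picks envelope 4 with probability 1/5 regardless, and it is not the prize; weight (1/6)·(1/5) = 1/30 each.
If it is in envelope 4 (prior 1/6): the presenter opened envelope 4, so this case is ruled out; weight (1/6)·0 = 0.
The weights sum to 1/6.
So P(the cheque in envelope 2 | the presenter opened envelope 4) = (1/30) / (1/6) = 1/5.

1/5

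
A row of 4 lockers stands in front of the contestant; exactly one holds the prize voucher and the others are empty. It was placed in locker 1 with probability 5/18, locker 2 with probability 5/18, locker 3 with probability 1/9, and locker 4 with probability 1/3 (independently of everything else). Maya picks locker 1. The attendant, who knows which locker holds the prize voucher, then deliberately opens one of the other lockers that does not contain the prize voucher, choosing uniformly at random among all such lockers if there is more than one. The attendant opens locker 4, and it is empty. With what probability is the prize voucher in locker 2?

Apply Bayes' rule, conditioning on where the prize voucher actually is.
If it is in locker 1 (prior 5/18): the attendant has 3 equally likely choices, so probability 1/3; weight (5/18)·(1/3) = 5/54.
If it is in locker 2 (prior 5/18): the attendant has 2 equally likely choices, so probability 1/2; weight (5/18)·(1/2) = 5/36.
If it is in locker 3 (prior 1/9): the attendant has 2 equally likely choices, so probability 1/2; weight (1/9)·(1/2) = 1/18.
If it is in locker 4 (prior 1/3): the attendant opened locker 4, so this case is ruled out; weight (1/3)·0 = 0.
The weights sum to 31/108.
So P(the prize voucher in locker 2 | the attendant opened locker 4) = (5/36) / (31/108) = 15/31.

15/31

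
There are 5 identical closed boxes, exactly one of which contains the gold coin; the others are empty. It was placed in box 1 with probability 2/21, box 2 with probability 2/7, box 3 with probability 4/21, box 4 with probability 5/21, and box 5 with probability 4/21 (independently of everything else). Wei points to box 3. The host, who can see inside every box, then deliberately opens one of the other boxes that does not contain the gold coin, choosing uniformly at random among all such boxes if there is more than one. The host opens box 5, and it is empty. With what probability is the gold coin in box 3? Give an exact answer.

3/16

Condition on the true location of the gold coin.
If it is in box 1 (prior 2/21): the host has 3 equally likely choices, so probability 1/3; weight (2/21)·(1/3) = 2/63.
If it is in box 2 (prior 2/7): the host has 3 equally likely choices, so probability 1/3; weight (2/7)·(1/3) = 2/21.
If it is in box 3 (prior 4/21): the host has 4 equally likely choices, so probability 1/4; weight (4/21)·(1/4) = 1/21.
If it is in box 4 (prior 5/21): the host has 3 equally likely choices, so probability 1/3; weight (5/21)·(1/3) = 5/63.
If it is in box 5 (prior 4/21): the host opened box 5, so this case is ruled out; weight (4/21)·0 = 0.
The weights sum to 16/63.
So P(the gold coin in box 3 | the host opened box 5) = (1/21) / (16/63) = 3/16.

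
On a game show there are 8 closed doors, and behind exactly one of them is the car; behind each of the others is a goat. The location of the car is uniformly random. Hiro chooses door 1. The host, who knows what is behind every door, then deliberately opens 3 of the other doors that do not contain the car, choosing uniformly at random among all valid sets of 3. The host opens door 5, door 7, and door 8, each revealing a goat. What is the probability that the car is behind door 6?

7/32

Consider each possible location of the car in turn.
If it is behind door 1 (prior 1/8): the host has 35 equally likely choices, so probability 1/35; weight (1/8)·(1/35) = 1/280.
If it is behind any of doors 2, 3, 4, and 6 (prior 1/8 each): the host has 20 equally likely choices, so probability 1/20; weight (1/8)·(1/20) = 1/160 each.
If it is behind any of doors 5, 7, and 8 (prior 1/8 each): that door was opened and seen not to hold the prize — ruled out; weight (1/8)·0 = 0 each.
The weights sum to 1/35.
So P(the car behind door 6 | the host opened door 5, door 7, and door 8) = (1/160) / (1/35) = 7/32.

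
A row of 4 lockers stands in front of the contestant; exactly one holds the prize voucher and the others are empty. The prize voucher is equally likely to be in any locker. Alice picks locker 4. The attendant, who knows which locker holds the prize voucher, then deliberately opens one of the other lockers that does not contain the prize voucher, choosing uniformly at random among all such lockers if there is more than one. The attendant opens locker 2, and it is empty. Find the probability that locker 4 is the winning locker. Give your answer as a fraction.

Consider each possible location of the prize voucher in turn.
If it is in either of lockers 1 and 3 (prior 1/4 each): the attendant has 2 equally likely choices, so probability 1/2; weight (1/4)·(1/2) = 1/8 each.
If it is in locker 2 (prior 1/4): the attendant opened locker 2, so this case is ruled out; weight (1/4)·0 = 0.
If it is in locker 4 (prior 1/4): the attendant has 3 equally likely choices, so probability 1/3; weight (1/4)·(1/3) = 1/12.
The weights sum to 1/3.
So P(the prize voucher in locker 4 | the attendant opened locker 2) = (1/12) / (1/3) = 1/4.

1/4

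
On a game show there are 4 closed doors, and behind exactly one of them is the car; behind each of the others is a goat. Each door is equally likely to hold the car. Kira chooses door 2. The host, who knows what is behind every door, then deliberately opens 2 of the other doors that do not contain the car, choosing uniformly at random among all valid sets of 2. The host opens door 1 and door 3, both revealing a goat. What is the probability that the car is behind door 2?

Condition on the true location of the car.
If it is behind either of doors 1 and 3 (prior 1/4 each): that door was opened and seen not to hold the prize — ruled out; weight (1/4)·0 = 0 each.
If it is behind door 2 (prior 1/4): the host has 3 equally likely choices, so probability 1/3; weight (1/4)·(1/3) = 1/12.
If it is behind door 4 (prior 1/4): the host has no choice, probability 1; weight (1/4)·1 = 1/4.
The weights sum to 1/3.
So P(the car behind door 2 | the host opened door 1 and door 3) = (1/12) / (1/3) = 1/4.

1/4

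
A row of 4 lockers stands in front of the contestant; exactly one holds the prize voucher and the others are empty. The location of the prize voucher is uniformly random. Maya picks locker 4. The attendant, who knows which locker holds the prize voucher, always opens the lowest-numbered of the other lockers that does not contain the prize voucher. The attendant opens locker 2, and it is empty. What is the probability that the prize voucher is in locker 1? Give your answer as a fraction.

Condition on the true location of the prize voucher.
If it is in locker 1 (prior 1/4): locker 2 is the lowest-numbered option available, probability 1; weight (1/4)·1 = 1/4.
If it is in locker 2 (prior 1/4): the attendant opened locker 2, so this case is ruled out; weight (1/4)·0 = 0.
If it is in either of lockers 3 and 4 (prior 1/4 each): the attendant would have opened locker 1 instead, probability 0; weight (1/4)·0 = 0 each.
The weights sum to 1/4.
So P(the prize voucher in locker 1 | the attendant opened locker 2) = (1/4) / (1/4) = 1.

1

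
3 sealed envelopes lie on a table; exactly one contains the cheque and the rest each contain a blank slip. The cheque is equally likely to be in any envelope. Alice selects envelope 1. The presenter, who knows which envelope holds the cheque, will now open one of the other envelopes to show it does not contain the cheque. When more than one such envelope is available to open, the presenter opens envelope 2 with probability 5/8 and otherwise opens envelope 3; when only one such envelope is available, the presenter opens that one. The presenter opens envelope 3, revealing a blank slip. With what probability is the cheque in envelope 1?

Condition on the true location of the cheque.
If it is in envelope 1 (prior 1/3): envelope 2 is available but not opened, probability 3/8; weight (1/3)·(3/8) = 1/8.
If it is in envelope 2 (prior 1/3): only envelope 3 is available, probability 1; weight (1/3)·1 = 1/3.
If it is in envelope 3 (prior 1/3): the presenter opened envelope 3, so this case is ruled out; weight (1/3)·0 = 0.
The weights sum to 11/24.
So P(the cheque in envelope 1 | the presenter opened envelope 3) = (1/8) / (11/24) = 3/11.

3/11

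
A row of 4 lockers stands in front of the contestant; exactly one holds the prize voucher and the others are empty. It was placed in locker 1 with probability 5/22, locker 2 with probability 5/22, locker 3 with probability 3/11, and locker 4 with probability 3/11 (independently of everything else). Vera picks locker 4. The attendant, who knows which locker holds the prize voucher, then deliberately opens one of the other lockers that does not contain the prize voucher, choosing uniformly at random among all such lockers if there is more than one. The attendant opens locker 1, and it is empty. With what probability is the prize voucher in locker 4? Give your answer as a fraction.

4/15

Consider each possible location of the prize voucher in turn.
If it is in locker 1 (prior 5/22): the attendant opened locker 1, so this case is ruled out; weight (5/22)·0 = 0.
If it is in locker 2 (prior 5/22): the attendant has 2 equally likely choices, so probability 1/2; weight (5/22)·(1/2) = 5/44.
If it is in locker 3 (prior 3/11): the attendant has 2 equally likely choices, so probability 1/2; weight (3/11)·(1/2) = 3/22.
If it is in locker 4 (prior 3/11): the attendant has 3 equally likely choices, so probability 1/3; weight (3/11)·(1/3) = 1/11.
The weights sum to 15/44.
So P(the prize voucher in locker 4 | the attendant opened locker 1) = (1/11) / (15/44) = 4/15.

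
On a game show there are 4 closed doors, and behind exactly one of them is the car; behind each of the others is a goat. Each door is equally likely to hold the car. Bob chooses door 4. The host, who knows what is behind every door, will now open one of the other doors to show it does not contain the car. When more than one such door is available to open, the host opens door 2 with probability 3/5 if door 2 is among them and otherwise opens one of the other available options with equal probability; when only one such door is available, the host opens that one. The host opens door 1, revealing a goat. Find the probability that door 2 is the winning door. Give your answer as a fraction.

Apply Bayes' rule, conditioning on where the car actually is.
If it is behind door 1 (prior 1/4): the host opened door 1, so this case is ruled out; weight (1/4)·0 = 0.
If it is behind door 2 (prior 1/4): door 2 holds the prize so is unavailable; the host chooses uniformly among the 2 others, probability 1/2; weight (1/4)·(1/2) = 1/8.
If it is behind door 3 (prior 1/4): door 2 is available but not opened, probability 2/5; weight (1/4)·(2/5) = 1/10.
If it is behind door 4 (prior 1/4): door 2 is available but not opened; door 1 gets probability (1 − 3/5)/2 = 1/5; weight (1/4)·(1/5) = 1/20.
The weights sum to 11/40.
So P(the car behind door 2 | the host opened door 1) = (1/8) / (11/40) = 5/11.

5/11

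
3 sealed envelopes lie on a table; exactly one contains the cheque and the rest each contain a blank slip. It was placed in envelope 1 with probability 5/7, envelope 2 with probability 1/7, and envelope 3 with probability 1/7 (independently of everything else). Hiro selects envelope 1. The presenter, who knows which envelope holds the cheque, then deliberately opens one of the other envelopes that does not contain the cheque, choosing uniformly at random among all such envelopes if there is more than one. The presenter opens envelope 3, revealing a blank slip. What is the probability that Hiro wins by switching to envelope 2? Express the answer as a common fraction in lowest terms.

Apply Bayes' rule, conditioning on where the cheque actually is.
If it is in envelope 1 (prior 5/7): the presenter has 2 equally likely choices, so probability 1/2; weight (5/7)·(1/2) = 5/14.
If it is in envelope 2 (prior 1/7): the presenter has no choice, probability 1; weight (1/7)·1 = 1/7.
If it is in envelope 3 (prior 1/7): the presenter opened envelope 3, so this case is ruled out; weight (1/7)·0 = 0.
The weights sum to 1/2.
So P(the cheque in envelope 2 | the presenter opened envelope 3) = (1/7) / (1/2) = 2/7.

2/7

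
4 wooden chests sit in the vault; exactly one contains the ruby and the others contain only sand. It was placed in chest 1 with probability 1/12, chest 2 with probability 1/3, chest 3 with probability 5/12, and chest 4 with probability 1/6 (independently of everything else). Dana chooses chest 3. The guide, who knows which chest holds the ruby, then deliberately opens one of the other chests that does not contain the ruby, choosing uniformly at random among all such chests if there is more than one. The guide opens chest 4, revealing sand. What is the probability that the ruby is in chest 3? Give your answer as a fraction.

2/5

Apply Bayes' rule, conditioning on where the ruby actually is.
If it is in chest 1 (prior 1/12): the guide has 2 equally likely choices, so probability 1/2; weight (1/12)·(1/2) = 1/24.
If it is in chest 2 (prior 1/3): the guide has 2 equally likely choices, so probability 1/2; weight (1/3)·(1/2) = 1/6.
If it is in chest 3 (prior 5/12): the guide has 3 equally likely choices, so probability 1/3; weight (5/12)·(1/3) = 5/36.
If it is in chest 4 (prior 1/6): the guide opened chest 4, so this case is ruled out; weight (1/6)·0 = 0.
The weights sum to 25/72.
So P(the ruby in chest 3 | the guide opened chest 4) = (5/36) / (25/72) = 2/5.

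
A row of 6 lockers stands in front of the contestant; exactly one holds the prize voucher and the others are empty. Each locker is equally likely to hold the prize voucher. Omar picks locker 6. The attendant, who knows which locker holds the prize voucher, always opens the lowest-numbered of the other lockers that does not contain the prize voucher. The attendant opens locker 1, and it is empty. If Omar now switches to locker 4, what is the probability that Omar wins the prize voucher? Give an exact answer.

1/5

Apply Bayes' rule, conditioning on where the prize voucher actually is.
If it is in locker 1 (prior 1/6): the attendant opened locker 1, so this case is ruled out; weight (1/6)·0 = 0.
If it is in any of lockers 2, 3, 4, 5, and 6 (prior 1/6 each): locker 1 is the lowest-numbered option available, probability 1; weight (1/6)·1 = 1/6 each.
The weights sum to 5/6.
So P(the prize voucher in locker 4 | the attendant opened locker 1) = (1/6) / (5/6) = 1/5.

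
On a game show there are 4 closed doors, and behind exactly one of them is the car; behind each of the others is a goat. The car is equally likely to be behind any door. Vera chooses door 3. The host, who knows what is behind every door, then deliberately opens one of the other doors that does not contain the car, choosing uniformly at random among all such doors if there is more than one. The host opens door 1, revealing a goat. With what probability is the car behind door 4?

3/8

Condition on the true location of the car.
If it is behind door 1 (prior 1/4): the host opened door 1, so this case is ruled out; weight (1/4)·0 = 0.
If it is behind either of doors 2 and 4 (prior 1/4 each): the host has 2 equally likely choices, so probability 1/2; weight (1/4)·(1/2) = 1/8 each.
If it is behind door 3 (prior 1/4): the host has 3 equally likely choices, so probability 1/3; weight (1/4)·(1/3) = 1/12.
The weights sum to 1/3.
So P(the car behind door 4 | the host opened door 1) = (1/8) / (1/3) = 3/8.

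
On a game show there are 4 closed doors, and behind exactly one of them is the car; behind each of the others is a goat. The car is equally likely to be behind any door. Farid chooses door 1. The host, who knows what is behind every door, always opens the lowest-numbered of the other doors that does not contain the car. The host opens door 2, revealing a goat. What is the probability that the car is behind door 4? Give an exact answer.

1/3

Apply Bayes' rule, conditioning on where the car actually is.
If it is behind any of doors 1, 3, and 4 (prior 1/4 each): door 2 is the lowest-numbered option available, probability 1; weight (1/4)·1 = 1/4 each.
If it is behind door 2 (prior 1/4): the host opened door 2, so this case is ruled out; weight (1/4)·0 = 0.
The weights sum to 3/4.
So P(the car behind door 4 | the host opened door 2) = (1/4) / (3/4) = 1/3.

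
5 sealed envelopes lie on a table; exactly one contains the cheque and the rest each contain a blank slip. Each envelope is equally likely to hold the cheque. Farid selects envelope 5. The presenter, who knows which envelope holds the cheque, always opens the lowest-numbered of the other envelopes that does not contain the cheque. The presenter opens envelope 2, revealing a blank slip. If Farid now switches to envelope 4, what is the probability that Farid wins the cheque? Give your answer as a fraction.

0

Apply Bayes' rule, conditioning on where the cheque actually is.
If it is in envelope 1 (prior 1/5): envelope 2 is the lowest-numbered option available, probability 1; weight (1/5)·1 = 1/5.
If it is in envelope 2 (prior 1/5): the presenter opened envelope 2, so this case is ruled out; weight (1/5)·0 = 0.
If it is in any of envelopes 3, 4, and 5 (prior 1/5 each): the presenter would have opened envelope 1 instead, probability 0; weight (1/5)·0 = 0 each.
The weights sum to 1/5.
So P(the cheque in envelope 4 | the presenter opened envelope 2) = 0 / (1/5) = 0.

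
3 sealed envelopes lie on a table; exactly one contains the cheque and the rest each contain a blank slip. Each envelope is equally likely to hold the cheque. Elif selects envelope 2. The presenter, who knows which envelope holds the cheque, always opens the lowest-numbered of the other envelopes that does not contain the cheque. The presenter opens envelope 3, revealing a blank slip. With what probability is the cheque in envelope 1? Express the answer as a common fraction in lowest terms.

Consider each possible location of the cheque in turn.
If it is in envelope 1 (prior 1/3): envelope 3 is the lowest-numbered option available, probability 1; weight (1/3)·1 = 1/3.
If it is in envelope 2 (prior 1/3): the presenter would have opened envelope 1 instead, probability 0; weight (1/3)·0 = 0.
If it is in envelope 3 (prior 1/3): the presenter opened envelope 3, so this case is ruled out; weight (1/3)·0 = 0.
The weights sum to 1/3.
So P(the cheque in envelope 1 | the presenter opened envelope 3) = (1/3) / (1/3) = 1.

1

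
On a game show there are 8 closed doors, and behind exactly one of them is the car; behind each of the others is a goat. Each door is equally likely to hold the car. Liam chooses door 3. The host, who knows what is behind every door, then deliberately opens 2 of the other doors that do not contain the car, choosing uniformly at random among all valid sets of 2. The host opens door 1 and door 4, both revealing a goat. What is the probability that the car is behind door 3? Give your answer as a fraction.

1/8

Apply Bayes' rule, conditioning on where the car actually is.
If it is behind either of doors 1 and 4 (prior 1/8 each): that door was opened and seen not to hold the prize — ruled out; weight (1/8)·0 = 0 each.
If it is behind any of doors 2, 5, 6, 7, and 8 (prior 1/8 each): the host has 15 equally likely choices, so probability 1/15; weight (1/8)·(1/15) = 1/120 each.
If it is behind door 3 (prior 1/8): the host has 21 equally likely choices, so probability 1/21; weight (1/8)·(1/21) = 1/168.
The weights sum to 1/21.
So P(the car behind door 3 | the host opened door 1 and door 4) = (1/168) / (1/21) = 1/8.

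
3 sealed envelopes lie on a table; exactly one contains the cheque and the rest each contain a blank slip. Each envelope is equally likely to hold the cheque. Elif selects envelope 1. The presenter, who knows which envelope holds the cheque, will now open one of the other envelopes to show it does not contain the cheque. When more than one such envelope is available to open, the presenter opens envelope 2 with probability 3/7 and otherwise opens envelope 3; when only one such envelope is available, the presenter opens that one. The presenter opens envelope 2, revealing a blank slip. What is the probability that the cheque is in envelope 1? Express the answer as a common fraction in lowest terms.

3/10

Consider each possible location of the cheque in turn.
If it is in envelope 1 (prior 1/3): envelope 2 is available, opened with probability 3/7; weight (1/3)·(3/7) = 1/7.
If it is in envelope 2 (prior 1/3): the presenter opened envelope 2, so this case is ruled out; weight (1/3)·0 = 0.
If it is in envelope 3 (prior 1/3): only envelope 2 is available, probability 1; weight (1/3)·1 = 1/3.
The weights sum to 10/21.
So P(the cheque in envelope 1 | the presenter opened envelope 2) = (1/7) / (10/21) = 3/10.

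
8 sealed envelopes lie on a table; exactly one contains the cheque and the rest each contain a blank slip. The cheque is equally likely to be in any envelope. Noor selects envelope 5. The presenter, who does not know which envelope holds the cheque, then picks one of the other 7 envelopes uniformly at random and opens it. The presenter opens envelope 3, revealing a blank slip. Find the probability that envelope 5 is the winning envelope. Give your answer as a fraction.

Consider each possible location of the cheque in turn.
If it is in any of envelopes 1, 2, 4, 5, 6, 7, and 8 (prior 1/8 each): the presenter picks envelope 3 with probability 1/7 regardless, and it is not the prize; weight (1/8)·(1/7) = 1/56 each.
If it is in envelope 3 (prior 1/8): the presenter opened envelope 3, so this case is ruled out; weight (1/8)·0 = 0.
The weights sum to 1/8.
So P(the cheque in envelope 5 | the presenter opened envelope 3) = (1/56) / (1/8) = 1/7.

1/7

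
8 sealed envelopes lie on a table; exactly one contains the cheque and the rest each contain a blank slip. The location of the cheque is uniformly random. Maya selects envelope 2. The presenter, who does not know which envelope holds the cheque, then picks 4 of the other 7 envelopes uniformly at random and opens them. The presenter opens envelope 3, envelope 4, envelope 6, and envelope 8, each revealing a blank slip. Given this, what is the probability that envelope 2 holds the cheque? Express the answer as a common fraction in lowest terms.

1/4

Apply Bayes' rule, conditioning on where the cheque actually is.
If it is in any of envelopes 1, 2, 5, and 7 (prior 1/8 each): the presenter picks exactly this set with probability 1/35 regardless, and none is the prize; weight (1/8)·(1/35) = 1/280 each.
If it is in any of envelopes 3, 4, 6, and 8 (prior 1/8 each): that envelope was opened and seen not to hold the prize — ruled out; weight (1/8)·0 = 0 each.
The weights sum to 1/70.
So P(the cheque in envelope 2 | the presenter opened envelope 3, envelope 4, envelope 6, and envelope 8) = (1/280) / (1/70) = 1/4.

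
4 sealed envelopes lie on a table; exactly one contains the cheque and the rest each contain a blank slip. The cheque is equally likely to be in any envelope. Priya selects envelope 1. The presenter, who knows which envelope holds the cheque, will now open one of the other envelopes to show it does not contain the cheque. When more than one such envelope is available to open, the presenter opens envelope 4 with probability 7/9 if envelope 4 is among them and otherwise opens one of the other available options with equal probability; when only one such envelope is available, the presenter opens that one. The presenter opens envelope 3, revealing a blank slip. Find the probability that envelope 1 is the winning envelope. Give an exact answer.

Consider each possible location of the cheque in turn.
If it is in envelope 1 (prior 1/4): envelope 4 is available but not opened; envelope 3 gets probability (1 − 7/9)/2 = 1/9; weight (1/4)·(1/9) = 1/36.
If it is in envelope 2 (prior 1/4): envelope 4 is available but not opened, probability 2/9; weight (1/4)·(2/9) = 1/18.
If it is in envelope 3 (prior 1/4): the presenter opened envelope 3, so this case is ruled out; weight (1/4)·0 = 0.
If it is in envelope 4 (prior 1/4): envelope 4 holds the prize so is unavailable; the presenter chooses uniformly among the 2 others, probability 1/2; weight (1/4)·(1/2) = 1/8.
The weights sum to 5/24.
So P(the cheque in envelope 1 | the presenter opened envelope 3) = (1/36) / (5/24) = 2/15.

2/15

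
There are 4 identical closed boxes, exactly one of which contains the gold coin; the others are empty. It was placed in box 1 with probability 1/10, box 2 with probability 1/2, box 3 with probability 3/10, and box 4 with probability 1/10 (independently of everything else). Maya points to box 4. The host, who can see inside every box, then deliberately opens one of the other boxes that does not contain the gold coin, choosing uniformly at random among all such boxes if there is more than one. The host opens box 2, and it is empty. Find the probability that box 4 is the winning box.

1/7

Consider each possible location of the gold coin in turn.
If it is in box 1 (prior 1/10): the host has 2 equally likely choices, so probability 1/2; weight (1/10)·(1/2) = 1/20.
If it is in box 2 (prior 1/2): the host opened box 2, so this case is ruled out; weight (1/2)·0 = 0.
If it is in box 3 (prior 3/10): the host has 2 equally likely choices, so probability 1/2; weight (3/10)·(1/2) = 3/20.
If it is in box 4 (prior 1/10): the host has 3 equally likely choices, so probability 1/3; weight (1/10)·(1/3) = 1/30.
The weights sum to 7/30.
So P(the gold coin in box 4 | the host opened box 2) = (1/30) / (7/30) = 1/7.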